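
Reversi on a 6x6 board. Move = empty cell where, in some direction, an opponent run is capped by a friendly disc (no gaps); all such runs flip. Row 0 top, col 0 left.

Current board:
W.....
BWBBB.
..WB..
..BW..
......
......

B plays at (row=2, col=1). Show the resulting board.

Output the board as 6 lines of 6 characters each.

Answer: W.....
BWBBB.
.BBB..
..BW..
......
......

Derivation:
Place B at (2,1); scan 8 dirs for brackets.
Dir NW: first cell 'B' (not opp) -> no flip
Dir N: opp run (1,1), next='.' -> no flip
Dir NE: first cell 'B' (not opp) -> no flip
Dir W: first cell '.' (not opp) -> no flip
Dir E: opp run (2,2) capped by B -> flip
Dir SW: first cell '.' (not opp) -> no flip
Dir S: first cell '.' (not opp) -> no flip
Dir SE: first cell 'B' (not opp) -> no flip
All flips: (2,2)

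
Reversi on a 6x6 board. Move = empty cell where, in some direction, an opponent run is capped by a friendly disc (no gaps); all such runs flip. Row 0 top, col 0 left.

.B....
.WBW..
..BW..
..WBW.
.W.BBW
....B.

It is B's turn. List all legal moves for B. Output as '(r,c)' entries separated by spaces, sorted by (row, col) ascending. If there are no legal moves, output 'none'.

Answer: (0,0) (0,3) (0,4) (1,0) (1,4) (2,1) (2,4) (2,5) (3,1) (3,5) (4,2)

Derivation:
(0,0): flips 1 -> legal
(0,2): no bracket -> illegal
(0,3): flips 2 -> legal
(0,4): flips 1 -> legal
(1,0): flips 1 -> legal
(1,4): flips 1 -> legal
(2,0): no bracket -> illegal
(2,1): flips 2 -> legal
(2,4): flips 2 -> legal
(2,5): flips 1 -> legal
(3,0): no bracket -> illegal
(3,1): flips 1 -> legal
(3,5): flips 1 -> legal
(4,0): no bracket -> illegal
(4,2): flips 1 -> legal
(5,0): no bracket -> illegal
(5,1): no bracket -> illegal
(5,2): no bracket -> illegal
(5,5): no bracket -> illegal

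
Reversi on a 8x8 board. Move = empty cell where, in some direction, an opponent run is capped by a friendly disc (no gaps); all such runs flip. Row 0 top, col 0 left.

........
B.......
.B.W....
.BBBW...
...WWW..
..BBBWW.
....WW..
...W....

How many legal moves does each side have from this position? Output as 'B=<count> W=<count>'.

-- B to move --
(1,2): no bracket -> illegal
(1,3): flips 1 -> legal
(1,4): flips 1 -> legal
(2,2): no bracket -> illegal
(2,4): flips 2 -> legal
(2,5): flips 2 -> legal
(3,5): flips 2 -> legal
(3,6): flips 1 -> legal
(4,2): no bracket -> illegal
(4,6): no bracket -> illegal
(4,7): no bracket -> illegal
(5,7): flips 2 -> legal
(6,2): no bracket -> illegal
(6,3): no bracket -> illegal
(6,6): flips 2 -> legal
(6,7): no bracket -> illegal
(7,2): no bracket -> illegal
(7,4): flips 1 -> legal
(7,5): flips 1 -> legal
(7,6): flips 1 -> legal
B mobility = 11
-- W to move --
(0,0): no bracket -> illegal
(0,1): no bracket -> illegal
(1,1): no bracket -> illegal
(1,2): no bracket -> illegal
(2,0): no bracket -> illegal
(2,2): flips 1 -> legal
(2,4): no bracket -> illegal
(3,0): flips 3 -> legal
(4,0): no bracket -> illegal
(4,1): flips 1 -> legal
(4,2): flips 1 -> legal
(5,1): flips 3 -> legal
(6,1): flips 1 -> legal
(6,2): flips 1 -> legal
(6,3): flips 2 -> legal
W mobility = 8

Answer: B=11 W=8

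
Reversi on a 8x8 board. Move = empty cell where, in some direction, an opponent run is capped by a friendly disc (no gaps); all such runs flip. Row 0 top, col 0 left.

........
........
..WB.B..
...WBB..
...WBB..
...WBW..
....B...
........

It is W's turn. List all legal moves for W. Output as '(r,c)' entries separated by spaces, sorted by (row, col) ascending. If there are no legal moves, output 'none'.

Answer: (1,3) (1,5) (1,6) (2,4) (2,6) (3,6) (4,6) (6,5) (7,3) (7,5)

Derivation:
(1,2): no bracket -> illegal
(1,3): flips 1 -> legal
(1,4): no bracket -> illegal
(1,5): flips 3 -> legal
(1,6): flips 2 -> legal
(2,4): flips 1 -> legal
(2,6): flips 2 -> legal
(3,2): no bracket -> illegal
(3,6): flips 2 -> legal
(4,6): flips 2 -> legal
(5,6): no bracket -> illegal
(6,3): no bracket -> illegal
(6,5): flips 1 -> legal
(7,3): flips 1 -> legal
(7,4): no bracket -> illegal
(7,5): flips 1 -> legal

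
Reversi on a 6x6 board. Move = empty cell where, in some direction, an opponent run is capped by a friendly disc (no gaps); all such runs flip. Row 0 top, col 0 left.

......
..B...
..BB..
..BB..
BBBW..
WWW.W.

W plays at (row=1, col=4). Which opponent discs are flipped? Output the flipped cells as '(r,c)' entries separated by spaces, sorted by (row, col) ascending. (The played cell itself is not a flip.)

Answer: (2,3) (3,2) (4,1)

Derivation:
Dir NW: first cell '.' (not opp) -> no flip
Dir N: first cell '.' (not opp) -> no flip
Dir NE: first cell '.' (not opp) -> no flip
Dir W: first cell '.' (not opp) -> no flip
Dir E: first cell '.' (not opp) -> no flip
Dir SW: opp run (2,3) (3,2) (4,1) capped by W -> flip
Dir S: first cell '.' (not opp) -> no flip
Dir SE: first cell '.' (not opp) -> no flip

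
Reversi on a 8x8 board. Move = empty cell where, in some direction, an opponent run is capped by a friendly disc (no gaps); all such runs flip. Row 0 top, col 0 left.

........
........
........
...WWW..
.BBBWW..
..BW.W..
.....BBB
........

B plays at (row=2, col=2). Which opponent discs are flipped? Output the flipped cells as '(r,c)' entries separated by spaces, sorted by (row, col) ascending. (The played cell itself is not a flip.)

Answer: (3,3) (4,4) (5,5)

Derivation:
Dir NW: first cell '.' (not opp) -> no flip
Dir N: first cell '.' (not opp) -> no flip
Dir NE: first cell '.' (not opp) -> no flip
Dir W: first cell '.' (not opp) -> no flip
Dir E: first cell '.' (not opp) -> no flip
Dir SW: first cell '.' (not opp) -> no flip
Dir S: first cell '.' (not opp) -> no flip
Dir SE: opp run (3,3) (4,4) (5,5) capped by B -> flip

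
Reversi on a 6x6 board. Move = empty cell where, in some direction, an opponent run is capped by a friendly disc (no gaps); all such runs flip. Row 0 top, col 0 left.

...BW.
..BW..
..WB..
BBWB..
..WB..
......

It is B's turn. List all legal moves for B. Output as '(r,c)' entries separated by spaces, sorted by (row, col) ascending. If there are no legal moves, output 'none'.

Answer: (0,5) (1,1) (1,4) (2,1) (4,1) (5,1) (5,2) (5,3)

Derivation:
(0,2): no bracket -> illegal
(0,5): flips 1 -> legal
(1,1): flips 1 -> legal
(1,4): flips 1 -> legal
(1,5): no bracket -> illegal
(2,1): flips 2 -> legal
(2,4): no bracket -> illegal
(4,1): flips 2 -> legal
(5,1): flips 1 -> legal
(5,2): flips 3 -> legal
(5,3): flips 1 -> legal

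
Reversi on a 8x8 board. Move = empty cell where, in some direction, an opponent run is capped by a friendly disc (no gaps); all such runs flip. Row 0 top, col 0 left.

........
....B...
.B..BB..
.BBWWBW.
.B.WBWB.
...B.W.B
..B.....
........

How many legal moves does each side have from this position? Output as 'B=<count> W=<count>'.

Answer: B=11 W=11

Derivation:
-- B to move --
(2,2): flips 1 -> legal
(2,3): flips 2 -> legal
(2,6): flips 1 -> legal
(2,7): no bracket -> illegal
(3,7): flips 1 -> legal
(4,2): flips 2 -> legal
(4,7): flips 1 -> legal
(5,2): flips 2 -> legal
(5,4): flips 1 -> legal
(5,6): no bracket -> illegal
(6,4): flips 1 -> legal
(6,5): flips 2 -> legal
(6,6): flips 1 -> legal
B mobility = 11
-- W to move --
(0,3): flips 2 -> legal
(0,4): flips 2 -> legal
(0,5): no bracket -> illegal
(1,0): flips 2 -> legal
(1,1): no bracket -> illegal
(1,2): no bracket -> illegal
(1,3): no bracket -> illegal
(1,5): flips 3 -> legal
(1,6): flips 1 -> legal
(2,0): no bracket -> illegal
(2,2): no bracket -> illegal
(2,3): no bracket -> illegal
(2,6): no bracket -> illegal
(3,0): flips 2 -> legal
(3,7): flips 1 -> legal
(4,0): no bracket -> illegal
(4,2): no bracket -> illegal
(4,7): flips 1 -> legal
(5,0): no bracket -> illegal
(5,1): no bracket -> illegal
(5,2): no bracket -> illegal
(5,4): flips 1 -> legal
(5,6): flips 1 -> legal
(6,1): no bracket -> illegal
(6,3): flips 1 -> legal
(6,4): no bracket -> illegal
(6,6): no bracket -> illegal
(6,7): no bracket -> illegal
(7,1): no bracket -> illegal
(7,2): no bracket -> illegal
(7,3): no bracket -> illegal
W mobility = 11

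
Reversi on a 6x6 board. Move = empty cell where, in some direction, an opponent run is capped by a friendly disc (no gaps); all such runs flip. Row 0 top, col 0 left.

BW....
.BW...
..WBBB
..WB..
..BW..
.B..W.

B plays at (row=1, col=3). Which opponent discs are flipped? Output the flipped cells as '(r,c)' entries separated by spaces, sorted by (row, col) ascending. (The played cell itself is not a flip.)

Answer: (1,2)

Derivation:
Dir NW: first cell '.' (not opp) -> no flip
Dir N: first cell '.' (not opp) -> no flip
Dir NE: first cell '.' (not opp) -> no flip
Dir W: opp run (1,2) capped by B -> flip
Dir E: first cell '.' (not opp) -> no flip
Dir SW: opp run (2,2), next='.' -> no flip
Dir S: first cell 'B' (not opp) -> no flip
Dir SE: first cell 'B' (not opp) -> no flip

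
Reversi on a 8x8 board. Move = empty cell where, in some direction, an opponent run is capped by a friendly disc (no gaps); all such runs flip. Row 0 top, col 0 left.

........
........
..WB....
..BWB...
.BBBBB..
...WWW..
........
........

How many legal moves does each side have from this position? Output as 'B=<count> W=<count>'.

Answer: B=9 W=8

Derivation:
-- B to move --
(1,1): flips 2 -> legal
(1,2): flips 1 -> legal
(1,3): no bracket -> illegal
(2,1): flips 1 -> legal
(2,4): flips 1 -> legal
(3,1): no bracket -> illegal
(4,6): no bracket -> illegal
(5,2): no bracket -> illegal
(5,6): no bracket -> illegal
(6,2): flips 1 -> legal
(6,3): flips 2 -> legal
(6,4): flips 2 -> legal
(6,5): flips 2 -> legal
(6,6): flips 1 -> legal
B mobility = 9
-- W to move --
(1,2): no bracket -> illegal
(1,3): flips 1 -> legal
(1,4): no bracket -> illegal
(2,1): flips 2 -> legal
(2,4): flips 3 -> legal
(2,5): no bracket -> illegal
(3,0): no bracket -> illegal
(3,1): flips 2 -> legal
(3,5): flips 3 -> legal
(3,6): flips 1 -> legal
(4,0): no bracket -> illegal
(4,6): no bracket -> illegal
(5,0): no bracket -> illegal
(5,1): flips 1 -> legal
(5,2): flips 2 -> legal
(5,6): no bracket -> illegal
W mobility = 8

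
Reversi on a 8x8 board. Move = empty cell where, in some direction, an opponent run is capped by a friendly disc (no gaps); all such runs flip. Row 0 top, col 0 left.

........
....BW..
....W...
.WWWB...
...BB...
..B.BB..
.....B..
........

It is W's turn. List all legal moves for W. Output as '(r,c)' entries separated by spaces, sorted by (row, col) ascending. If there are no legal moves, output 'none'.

(0,3): no bracket -> illegal
(0,4): flips 1 -> legal
(0,5): no bracket -> illegal
(1,3): flips 1 -> legal
(2,3): no bracket -> illegal
(2,5): no bracket -> illegal
(3,5): flips 1 -> legal
(4,1): no bracket -> illegal
(4,2): no bracket -> illegal
(4,5): no bracket -> illegal
(4,6): no bracket -> illegal
(5,1): no bracket -> illegal
(5,3): flips 1 -> legal
(5,6): no bracket -> illegal
(6,1): no bracket -> illegal
(6,2): no bracket -> illegal
(6,3): no bracket -> illegal
(6,4): flips 3 -> legal
(6,6): flips 2 -> legal
(7,4): no bracket -> illegal
(7,5): no bracket -> illegal
(7,6): flips 3 -> legal

Answer: (0,4) (1,3) (3,5) (5,3) (6,4) (6,6) (7,6)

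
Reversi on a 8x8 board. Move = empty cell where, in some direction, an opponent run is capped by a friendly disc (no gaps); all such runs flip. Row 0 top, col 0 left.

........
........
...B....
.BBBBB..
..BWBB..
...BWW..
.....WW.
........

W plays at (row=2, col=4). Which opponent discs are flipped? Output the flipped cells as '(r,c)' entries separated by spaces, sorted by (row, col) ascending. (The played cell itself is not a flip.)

Dir NW: first cell '.' (not opp) -> no flip
Dir N: first cell '.' (not opp) -> no flip
Dir NE: first cell '.' (not opp) -> no flip
Dir W: opp run (2,3), next='.' -> no flip
Dir E: first cell '.' (not opp) -> no flip
Dir SW: opp run (3,3) (4,2), next='.' -> no flip
Dir S: opp run (3,4) (4,4) capped by W -> flip
Dir SE: opp run (3,5), next='.' -> no flip

Answer: (3,4) (4,4)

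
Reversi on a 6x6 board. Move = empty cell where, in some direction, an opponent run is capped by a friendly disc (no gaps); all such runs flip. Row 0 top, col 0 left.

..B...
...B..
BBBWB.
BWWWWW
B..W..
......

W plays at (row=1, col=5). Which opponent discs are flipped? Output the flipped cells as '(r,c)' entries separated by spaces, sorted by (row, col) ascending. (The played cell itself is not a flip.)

Answer: (2,4)

Derivation:
Dir NW: first cell '.' (not opp) -> no flip
Dir N: first cell '.' (not opp) -> no flip
Dir NE: edge -> no flip
Dir W: first cell '.' (not opp) -> no flip
Dir E: edge -> no flip
Dir SW: opp run (2,4) capped by W -> flip
Dir S: first cell '.' (not opp) -> no flip
Dir SE: edge -> no flip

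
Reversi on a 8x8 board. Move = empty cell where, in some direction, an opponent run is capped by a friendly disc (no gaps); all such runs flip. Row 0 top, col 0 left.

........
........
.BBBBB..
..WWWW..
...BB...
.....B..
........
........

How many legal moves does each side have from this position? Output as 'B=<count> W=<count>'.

-- B to move --
(2,6): flips 1 -> legal
(3,1): no bracket -> illegal
(3,6): no bracket -> illegal
(4,1): flips 1 -> legal
(4,2): flips 2 -> legal
(4,5): flips 2 -> legal
(4,6): flips 1 -> legal
B mobility = 5
-- W to move --
(1,0): flips 1 -> legal
(1,1): flips 1 -> legal
(1,2): flips 2 -> legal
(1,3): flips 2 -> legal
(1,4): flips 2 -> legal
(1,5): flips 2 -> legal
(1,6): flips 1 -> legal
(2,0): no bracket -> illegal
(2,6): no bracket -> illegal
(3,0): no bracket -> illegal
(3,1): no bracket -> illegal
(3,6): no bracket -> illegal
(4,2): no bracket -> illegal
(4,5): no bracket -> illegal
(4,6): no bracket -> illegal
(5,2): flips 1 -> legal
(5,3): flips 2 -> legal
(5,4): flips 2 -> legal
(5,6): no bracket -> illegal
(6,4): no bracket -> illegal
(6,5): no bracket -> illegal
(6,6): flips 2 -> legal
W mobility = 11

Answer: B=5 W=11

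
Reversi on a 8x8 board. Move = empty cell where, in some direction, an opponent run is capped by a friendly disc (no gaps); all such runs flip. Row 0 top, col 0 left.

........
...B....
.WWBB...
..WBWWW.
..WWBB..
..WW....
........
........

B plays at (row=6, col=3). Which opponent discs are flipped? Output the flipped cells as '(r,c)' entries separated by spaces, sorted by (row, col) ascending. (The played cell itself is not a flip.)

Answer: (4,3) (5,3)

Derivation:
Dir NW: opp run (5,2), next='.' -> no flip
Dir N: opp run (5,3) (4,3) capped by B -> flip
Dir NE: first cell '.' (not opp) -> no flip
Dir W: first cell '.' (not opp) -> no flip
Dir E: first cell '.' (not opp) -> no flip
Dir SW: first cell '.' (not opp) -> no flip
Dir S: first cell '.' (not opp) -> no flip
Dir SE: first cell '.' (not opp) -> no flip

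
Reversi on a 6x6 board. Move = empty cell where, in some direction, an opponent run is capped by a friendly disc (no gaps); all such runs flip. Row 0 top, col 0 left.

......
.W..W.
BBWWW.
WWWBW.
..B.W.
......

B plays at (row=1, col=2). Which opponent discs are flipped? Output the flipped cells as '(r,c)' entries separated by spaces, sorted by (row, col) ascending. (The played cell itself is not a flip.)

Dir NW: first cell '.' (not opp) -> no flip
Dir N: first cell '.' (not opp) -> no flip
Dir NE: first cell '.' (not opp) -> no flip
Dir W: opp run (1,1), next='.' -> no flip
Dir E: first cell '.' (not opp) -> no flip
Dir SW: first cell 'B' (not opp) -> no flip
Dir S: opp run (2,2) (3,2) capped by B -> flip
Dir SE: opp run (2,3) (3,4), next='.' -> no flip

Answer: (2,2) (3,2)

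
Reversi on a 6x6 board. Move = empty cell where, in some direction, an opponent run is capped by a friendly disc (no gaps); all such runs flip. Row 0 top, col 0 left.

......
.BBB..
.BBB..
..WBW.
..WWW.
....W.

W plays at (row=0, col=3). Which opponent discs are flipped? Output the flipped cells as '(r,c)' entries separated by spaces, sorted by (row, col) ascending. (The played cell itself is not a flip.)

Dir NW: edge -> no flip
Dir N: edge -> no flip
Dir NE: edge -> no flip
Dir W: first cell '.' (not opp) -> no flip
Dir E: first cell '.' (not opp) -> no flip
Dir SW: opp run (1,2) (2,1), next='.' -> no flip
Dir S: opp run (1,3) (2,3) (3,3) capped by W -> flip
Dir SE: first cell '.' (not opp) -> no flip

Answer: (1,3) (2,3) (3,3)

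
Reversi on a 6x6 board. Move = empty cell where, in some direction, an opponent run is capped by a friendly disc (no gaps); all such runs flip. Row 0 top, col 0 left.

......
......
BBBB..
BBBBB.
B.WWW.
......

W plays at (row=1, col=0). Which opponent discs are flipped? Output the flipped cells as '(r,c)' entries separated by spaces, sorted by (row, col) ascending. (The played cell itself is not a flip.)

Dir NW: edge -> no flip
Dir N: first cell '.' (not opp) -> no flip
Dir NE: first cell '.' (not opp) -> no flip
Dir W: edge -> no flip
Dir E: first cell '.' (not opp) -> no flip
Dir SW: edge -> no flip
Dir S: opp run (2,0) (3,0) (4,0), next='.' -> no flip
Dir SE: opp run (2,1) (3,2) capped by W -> flip

Answer: (2,1) (3,2)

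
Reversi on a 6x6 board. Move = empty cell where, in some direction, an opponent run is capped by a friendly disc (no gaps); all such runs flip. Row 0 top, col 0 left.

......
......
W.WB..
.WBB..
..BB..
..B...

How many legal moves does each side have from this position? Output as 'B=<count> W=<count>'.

Answer: B=4 W=4

Derivation:
-- B to move --
(1,0): no bracket -> illegal
(1,1): flips 1 -> legal
(1,2): flips 1 -> legal
(1,3): no bracket -> illegal
(2,1): flips 1 -> legal
(3,0): flips 1 -> legal
(4,0): no bracket -> illegal
(4,1): no bracket -> illegal
B mobility = 4
-- W to move --
(1,2): no bracket -> illegal
(1,3): no bracket -> illegal
(1,4): no bracket -> illegal
(2,1): no bracket -> illegal
(2,4): flips 1 -> legal
(3,4): flips 2 -> legal
(4,1): no bracket -> illegal
(4,4): flips 1 -> legal
(5,1): no bracket -> illegal
(5,3): flips 1 -> legal
(5,4): no bracket -> illegal
W mobility = 4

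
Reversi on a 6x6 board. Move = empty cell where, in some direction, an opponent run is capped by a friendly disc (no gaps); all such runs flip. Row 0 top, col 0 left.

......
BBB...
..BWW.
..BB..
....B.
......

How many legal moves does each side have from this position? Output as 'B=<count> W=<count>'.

Answer: B=5 W=5

Derivation:
-- B to move --
(1,3): flips 1 -> legal
(1,4): flips 1 -> legal
(1,5): flips 1 -> legal
(2,5): flips 2 -> legal
(3,4): flips 1 -> legal
(3,5): no bracket -> illegal
B mobility = 5
-- W to move --
(0,0): no bracket -> illegal
(0,1): flips 1 -> legal
(0,2): no bracket -> illegal
(0,3): no bracket -> illegal
(1,3): no bracket -> illegal
(2,0): no bracket -> illegal
(2,1): flips 1 -> legal
(3,1): no bracket -> illegal
(3,4): no bracket -> illegal
(3,5): no bracket -> illegal
(4,1): flips 1 -> legal
(4,2): flips 1 -> legal
(4,3): flips 1 -> legal
(4,5): no bracket -> illegal
(5,3): no bracket -> illegal
(5,4): no bracket -> illegal
(5,5): no bracket -> illegal
W mobility = 5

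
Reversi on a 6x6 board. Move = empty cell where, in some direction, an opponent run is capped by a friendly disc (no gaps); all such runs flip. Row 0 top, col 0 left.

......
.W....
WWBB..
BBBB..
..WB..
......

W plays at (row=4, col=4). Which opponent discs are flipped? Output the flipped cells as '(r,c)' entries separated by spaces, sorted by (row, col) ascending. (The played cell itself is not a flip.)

Answer: (2,2) (3,3) (4,3)

Derivation:
Dir NW: opp run (3,3) (2,2) capped by W -> flip
Dir N: first cell '.' (not opp) -> no flip
Dir NE: first cell '.' (not opp) -> no flip
Dir W: opp run (4,3) capped by W -> flip
Dir E: first cell '.' (not opp) -> no flip
Dir SW: first cell '.' (not opp) -> no flip
Dir S: first cell '.' (not opp) -> no flip
Dir SE: first cell '.' (not opp) -> no flip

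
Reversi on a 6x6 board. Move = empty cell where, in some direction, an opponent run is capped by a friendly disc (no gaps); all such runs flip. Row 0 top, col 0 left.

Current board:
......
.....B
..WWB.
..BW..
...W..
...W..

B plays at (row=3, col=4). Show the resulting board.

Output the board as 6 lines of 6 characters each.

Place B at (3,4); scan 8 dirs for brackets.
Dir NW: opp run (2,3), next='.' -> no flip
Dir N: first cell 'B' (not opp) -> no flip
Dir NE: first cell '.' (not opp) -> no flip
Dir W: opp run (3,3) capped by B -> flip
Dir E: first cell '.' (not opp) -> no flip
Dir SW: opp run (4,3), next='.' -> no flip
Dir S: first cell '.' (not opp) -> no flip
Dir SE: first cell '.' (not opp) -> no flip
All flips: (3,3)

Answer: ......
.....B
..WWB.
..BBB.
...W..
...W..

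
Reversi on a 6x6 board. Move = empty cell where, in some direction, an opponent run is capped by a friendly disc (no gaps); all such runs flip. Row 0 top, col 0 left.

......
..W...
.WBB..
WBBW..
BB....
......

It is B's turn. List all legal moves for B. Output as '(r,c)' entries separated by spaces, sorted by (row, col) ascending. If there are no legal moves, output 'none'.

(0,1): flips 1 -> legal
(0,2): flips 1 -> legal
(0,3): no bracket -> illegal
(1,0): flips 1 -> legal
(1,1): flips 1 -> legal
(1,3): no bracket -> illegal
(2,0): flips 2 -> legal
(2,4): no bracket -> illegal
(3,4): flips 1 -> legal
(4,2): no bracket -> illegal
(4,3): flips 1 -> legal
(4,4): flips 1 -> legal

Answer: (0,1) (0,2) (1,0) (1,1) (2,0) (3,4) (4,3) (4,4)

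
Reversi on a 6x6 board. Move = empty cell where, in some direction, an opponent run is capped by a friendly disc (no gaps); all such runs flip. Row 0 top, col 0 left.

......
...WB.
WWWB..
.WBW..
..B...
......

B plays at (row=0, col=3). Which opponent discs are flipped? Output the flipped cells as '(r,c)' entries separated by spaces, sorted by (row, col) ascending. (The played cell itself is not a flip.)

Dir NW: edge -> no flip
Dir N: edge -> no flip
Dir NE: edge -> no flip
Dir W: first cell '.' (not opp) -> no flip
Dir E: first cell '.' (not opp) -> no flip
Dir SW: first cell '.' (not opp) -> no flip
Dir S: opp run (1,3) capped by B -> flip
Dir SE: first cell 'B' (not opp) -> no flip

Answer: (1,3)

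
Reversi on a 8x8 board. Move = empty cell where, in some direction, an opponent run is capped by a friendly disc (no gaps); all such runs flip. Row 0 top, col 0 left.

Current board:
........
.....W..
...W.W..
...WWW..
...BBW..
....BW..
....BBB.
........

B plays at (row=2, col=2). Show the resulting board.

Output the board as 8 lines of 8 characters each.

Place B at (2,2); scan 8 dirs for brackets.
Dir NW: first cell '.' (not opp) -> no flip
Dir N: first cell '.' (not opp) -> no flip
Dir NE: first cell '.' (not opp) -> no flip
Dir W: first cell '.' (not opp) -> no flip
Dir E: opp run (2,3), next='.' -> no flip
Dir SW: first cell '.' (not opp) -> no flip
Dir S: first cell '.' (not opp) -> no flip
Dir SE: opp run (3,3) capped by B -> flip
All flips: (3,3)

Answer: ........
.....W..
..BW.W..
...BWW..
...BBW..
....BW..
....BBB.
........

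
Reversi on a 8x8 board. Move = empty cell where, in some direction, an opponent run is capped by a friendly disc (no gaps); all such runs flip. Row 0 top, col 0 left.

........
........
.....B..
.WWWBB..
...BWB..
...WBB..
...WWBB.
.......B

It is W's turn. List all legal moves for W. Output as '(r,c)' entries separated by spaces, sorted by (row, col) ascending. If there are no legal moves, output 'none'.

(1,4): no bracket -> illegal
(1,5): no bracket -> illegal
(1,6): no bracket -> illegal
(2,3): no bracket -> illegal
(2,4): flips 1 -> legal
(2,6): flips 1 -> legal
(3,6): flips 4 -> legal
(4,2): flips 1 -> legal
(4,6): flips 2 -> legal
(5,2): no bracket -> illegal
(5,6): flips 2 -> legal
(5,7): no bracket -> illegal
(6,7): flips 2 -> legal
(7,4): no bracket -> illegal
(7,5): no bracket -> illegal
(7,6): flips 3 -> legal

Answer: (2,4) (2,6) (3,6) (4,2) (4,6) (5,6) (6,7) (7,6)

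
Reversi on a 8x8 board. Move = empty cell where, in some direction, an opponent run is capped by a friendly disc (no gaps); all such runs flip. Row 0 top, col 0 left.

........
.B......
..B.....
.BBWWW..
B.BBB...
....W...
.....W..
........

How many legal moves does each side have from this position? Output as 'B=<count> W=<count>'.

-- B to move --
(2,3): flips 1 -> legal
(2,4): flips 2 -> legal
(2,5): flips 1 -> legal
(2,6): flips 1 -> legal
(3,6): flips 3 -> legal
(4,5): no bracket -> illegal
(4,6): no bracket -> illegal
(5,3): no bracket -> illegal
(5,5): no bracket -> illegal
(5,6): no bracket -> illegal
(6,3): no bracket -> illegal
(6,4): flips 1 -> legal
(6,6): no bracket -> illegal
(7,4): no bracket -> illegal
(7,5): no bracket -> illegal
(7,6): flips 2 -> legal
B mobility = 7
-- W to move --
(0,0): flips 2 -> legal
(0,1): no bracket -> illegal
(0,2): no bracket -> illegal
(1,0): no bracket -> illegal
(1,2): no bracket -> illegal
(1,3): no bracket -> illegal
(2,0): no bracket -> illegal
(2,1): flips 2 -> legal
(2,3): no bracket -> illegal
(3,0): flips 2 -> legal
(4,1): no bracket -> illegal
(4,5): no bracket -> illegal
(5,0): no bracket -> illegal
(5,1): flips 1 -> legal
(5,2): flips 1 -> legal
(5,3): flips 2 -> legal
(5,5): flips 1 -> legal
W mobility = 7

Answer: B=7 W=7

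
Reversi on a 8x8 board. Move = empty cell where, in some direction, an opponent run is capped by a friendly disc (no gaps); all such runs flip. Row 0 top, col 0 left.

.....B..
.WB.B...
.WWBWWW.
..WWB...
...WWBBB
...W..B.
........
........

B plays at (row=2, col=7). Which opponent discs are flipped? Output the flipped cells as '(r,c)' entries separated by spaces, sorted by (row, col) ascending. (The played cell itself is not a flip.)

Dir NW: first cell '.' (not opp) -> no flip
Dir N: first cell '.' (not opp) -> no flip
Dir NE: edge -> no flip
Dir W: opp run (2,6) (2,5) (2,4) capped by B -> flip
Dir E: edge -> no flip
Dir SW: first cell '.' (not opp) -> no flip
Dir S: first cell '.' (not opp) -> no flip
Dir SE: edge -> no flip

Answer: (2,4) (2,5) (2,6)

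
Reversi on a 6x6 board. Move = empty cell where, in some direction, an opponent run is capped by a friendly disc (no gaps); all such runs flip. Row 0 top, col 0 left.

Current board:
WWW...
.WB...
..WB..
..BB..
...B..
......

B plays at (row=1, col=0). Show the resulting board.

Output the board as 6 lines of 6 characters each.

Place B at (1,0); scan 8 dirs for brackets.
Dir NW: edge -> no flip
Dir N: opp run (0,0), next=edge -> no flip
Dir NE: opp run (0,1), next=edge -> no flip
Dir W: edge -> no flip
Dir E: opp run (1,1) capped by B -> flip
Dir SW: edge -> no flip
Dir S: first cell '.' (not opp) -> no flip
Dir SE: first cell '.' (not opp) -> no flip
All flips: (1,1)

Answer: WWW...
BBB...
..WB..
..BB..
...B..
......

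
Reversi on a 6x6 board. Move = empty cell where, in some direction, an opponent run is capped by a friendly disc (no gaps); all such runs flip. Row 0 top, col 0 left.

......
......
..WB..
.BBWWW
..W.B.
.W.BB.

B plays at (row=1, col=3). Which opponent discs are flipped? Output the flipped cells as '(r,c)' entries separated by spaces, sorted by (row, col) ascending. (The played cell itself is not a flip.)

Answer: (2,2)

Derivation:
Dir NW: first cell '.' (not opp) -> no flip
Dir N: first cell '.' (not opp) -> no flip
Dir NE: first cell '.' (not opp) -> no flip
Dir W: first cell '.' (not opp) -> no flip
Dir E: first cell '.' (not opp) -> no flip
Dir SW: opp run (2,2) capped by B -> flip
Dir S: first cell 'B' (not opp) -> no flip
Dir SE: first cell '.' (not opp) -> no flip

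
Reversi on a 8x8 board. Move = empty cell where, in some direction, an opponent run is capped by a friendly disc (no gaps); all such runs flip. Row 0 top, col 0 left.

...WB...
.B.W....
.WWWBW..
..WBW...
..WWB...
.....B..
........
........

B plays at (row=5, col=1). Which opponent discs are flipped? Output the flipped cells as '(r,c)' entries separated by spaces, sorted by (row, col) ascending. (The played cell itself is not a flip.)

Answer: (4,2)

Derivation:
Dir NW: first cell '.' (not opp) -> no flip
Dir N: first cell '.' (not opp) -> no flip
Dir NE: opp run (4,2) capped by B -> flip
Dir W: first cell '.' (not opp) -> no flip
Dir E: first cell '.' (not opp) -> no flip
Dir SW: first cell '.' (not opp) -> no flip
Dir S: first cell '.' (not opp) -> no flip
Dir SE: first cell '.' (not opp) -> no flip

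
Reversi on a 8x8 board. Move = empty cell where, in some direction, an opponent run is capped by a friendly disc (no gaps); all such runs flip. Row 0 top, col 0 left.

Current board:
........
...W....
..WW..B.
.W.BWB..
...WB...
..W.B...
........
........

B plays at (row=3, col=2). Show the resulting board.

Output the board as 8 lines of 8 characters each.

Place B at (3,2); scan 8 dirs for brackets.
Dir NW: first cell '.' (not opp) -> no flip
Dir N: opp run (2,2), next='.' -> no flip
Dir NE: opp run (2,3), next='.' -> no flip
Dir W: opp run (3,1), next='.' -> no flip
Dir E: first cell 'B' (not opp) -> no flip
Dir SW: first cell '.' (not opp) -> no flip
Dir S: first cell '.' (not opp) -> no flip
Dir SE: opp run (4,3) capped by B -> flip
All flips: (4,3)

Answer: ........
...W....
..WW..B.
.WBBWB..
...BB...
..W.B...
........
........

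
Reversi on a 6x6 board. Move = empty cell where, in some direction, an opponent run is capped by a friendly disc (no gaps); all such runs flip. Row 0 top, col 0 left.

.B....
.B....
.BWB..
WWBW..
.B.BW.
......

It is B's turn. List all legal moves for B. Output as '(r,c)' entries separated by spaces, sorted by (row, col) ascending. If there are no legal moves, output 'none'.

(1,2): flips 1 -> legal
(1,3): no bracket -> illegal
(2,0): no bracket -> illegal
(2,4): no bracket -> illegal
(3,4): flips 1 -> legal
(3,5): no bracket -> illegal
(4,0): no bracket -> illegal
(4,2): no bracket -> illegal
(4,5): flips 1 -> legal
(5,3): no bracket -> illegal
(5,4): no bracket -> illegal
(5,5): flips 3 -> legal

Answer: (1,2) (3,4) (4,5) (5,5)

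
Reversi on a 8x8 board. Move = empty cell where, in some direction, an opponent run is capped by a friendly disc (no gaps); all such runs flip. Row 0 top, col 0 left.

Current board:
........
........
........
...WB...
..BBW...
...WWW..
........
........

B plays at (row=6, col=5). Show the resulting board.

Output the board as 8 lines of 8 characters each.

Answer: ........
........
........
...WB...
..BBW...
...WBW..
.....B..
........

Derivation:
Place B at (6,5); scan 8 dirs for brackets.
Dir NW: opp run (5,4) capped by B -> flip
Dir N: opp run (5,5), next='.' -> no flip
Dir NE: first cell '.' (not opp) -> no flip
Dir W: first cell '.' (not opp) -> no flip
Dir E: first cell '.' (not opp) -> no flip
Dir SW: first cell '.' (not opp) -> no flip
Dir S: first cell '.' (not opp) -> no flip
Dir SE: first cell '.' (not opp) -> no flip
All flips: (5,4)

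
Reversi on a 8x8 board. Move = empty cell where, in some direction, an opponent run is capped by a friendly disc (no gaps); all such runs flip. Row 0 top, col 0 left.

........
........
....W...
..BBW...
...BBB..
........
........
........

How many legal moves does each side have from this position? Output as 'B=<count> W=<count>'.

Answer: B=5 W=5

Derivation:
-- B to move --
(1,3): no bracket -> illegal
(1,4): flips 2 -> legal
(1,5): flips 1 -> legal
(2,3): flips 1 -> legal
(2,5): flips 1 -> legal
(3,5): flips 1 -> legal
B mobility = 5
-- W to move --
(2,1): no bracket -> illegal
(2,2): no bracket -> illegal
(2,3): no bracket -> illegal
(3,1): flips 2 -> legal
(3,5): no bracket -> illegal
(3,6): no bracket -> illegal
(4,1): no bracket -> illegal
(4,2): flips 1 -> legal
(4,6): no bracket -> illegal
(5,2): flips 1 -> legal
(5,3): no bracket -> illegal
(5,4): flips 1 -> legal
(5,5): no bracket -> illegal
(5,6): flips 1 -> legal
W mobility = 5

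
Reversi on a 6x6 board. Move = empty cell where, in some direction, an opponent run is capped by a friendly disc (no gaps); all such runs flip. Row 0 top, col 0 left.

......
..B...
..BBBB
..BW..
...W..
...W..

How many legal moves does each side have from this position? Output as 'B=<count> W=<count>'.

Answer: B=4 W=5

Derivation:
-- B to move --
(3,4): flips 1 -> legal
(4,2): flips 1 -> legal
(4,4): flips 1 -> legal
(5,2): no bracket -> illegal
(5,4): flips 1 -> legal
B mobility = 4
-- W to move --
(0,1): no bracket -> illegal
(0,2): no bracket -> illegal
(0,3): no bracket -> illegal
(1,1): flips 1 -> legal
(1,3): flips 1 -> legal
(1,4): no bracket -> illegal
(1,5): flips 1 -> legal
(2,1): flips 1 -> legal
(3,1): flips 1 -> legal
(3,4): no bracket -> illegal
(3,5): no bracket -> illegal
(4,1): no bracket -> illegal
(4,2): no bracket -> illegal
W mobility = 5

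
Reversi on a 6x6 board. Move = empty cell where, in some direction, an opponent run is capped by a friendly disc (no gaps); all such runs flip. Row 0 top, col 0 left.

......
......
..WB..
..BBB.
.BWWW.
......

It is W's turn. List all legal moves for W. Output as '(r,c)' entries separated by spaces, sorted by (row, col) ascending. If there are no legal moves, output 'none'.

(1,2): no bracket -> illegal
(1,3): flips 2 -> legal
(1,4): no bracket -> illegal
(2,1): flips 1 -> legal
(2,4): flips 3 -> legal
(2,5): flips 1 -> legal
(3,0): no bracket -> illegal
(3,1): no bracket -> illegal
(3,5): no bracket -> illegal
(4,0): flips 1 -> legal
(4,5): no bracket -> illegal
(5,0): no bracket -> illegal
(5,1): no bracket -> illegal
(5,2): no bracket -> illegal

Answer: (1,3) (2,1) (2,4) (2,5) (4,0)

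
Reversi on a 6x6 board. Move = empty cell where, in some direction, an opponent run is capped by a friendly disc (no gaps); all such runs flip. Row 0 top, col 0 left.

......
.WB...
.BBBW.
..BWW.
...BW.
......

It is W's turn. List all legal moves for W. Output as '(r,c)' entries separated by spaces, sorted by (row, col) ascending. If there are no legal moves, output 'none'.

Answer: (0,1) (1,3) (2,0) (3,1) (4,2) (5,2) (5,3)

Derivation:
(0,1): flips 2 -> legal
(0,2): no bracket -> illegal
(0,3): no bracket -> illegal
(1,0): no bracket -> illegal
(1,3): flips 2 -> legal
(1,4): no bracket -> illegal
(2,0): flips 3 -> legal
(3,0): no bracket -> illegal
(3,1): flips 2 -> legal
(4,1): no bracket -> illegal
(4,2): flips 1 -> legal
(5,2): flips 1 -> legal
(5,3): flips 1 -> legal
(5,4): no bracket -> illegal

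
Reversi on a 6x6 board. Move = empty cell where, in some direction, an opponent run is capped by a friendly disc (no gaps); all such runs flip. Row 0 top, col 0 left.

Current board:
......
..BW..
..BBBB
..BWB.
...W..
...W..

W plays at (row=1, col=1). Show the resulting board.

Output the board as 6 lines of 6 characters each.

Answer: ......
.WWW..
..WBBB
..BWB.
...W..
...W..

Derivation:
Place W at (1,1); scan 8 dirs for brackets.
Dir NW: first cell '.' (not opp) -> no flip
Dir N: first cell '.' (not opp) -> no flip
Dir NE: first cell '.' (not opp) -> no flip
Dir W: first cell '.' (not opp) -> no flip
Dir E: opp run (1,2) capped by W -> flip
Dir SW: first cell '.' (not opp) -> no flip
Dir S: first cell '.' (not opp) -> no flip
Dir SE: opp run (2,2) capped by W -> flip
All flips: (1,2) (2,2)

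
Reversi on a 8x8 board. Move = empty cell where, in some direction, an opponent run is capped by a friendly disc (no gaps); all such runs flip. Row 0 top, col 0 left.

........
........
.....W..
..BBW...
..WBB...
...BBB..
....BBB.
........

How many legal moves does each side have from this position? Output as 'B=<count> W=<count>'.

-- B to move --
(1,4): no bracket -> illegal
(1,5): no bracket -> illegal
(1,6): flips 2 -> legal
(2,3): no bracket -> illegal
(2,4): flips 1 -> legal
(2,6): no bracket -> illegal
(3,1): flips 1 -> legal
(3,5): flips 1 -> legal
(3,6): no bracket -> illegal
(4,1): flips 1 -> legal
(4,5): no bracket -> illegal
(5,1): flips 1 -> legal
(5,2): flips 1 -> legal
B mobility = 7
-- W to move --
(2,1): no bracket -> illegal
(2,2): flips 1 -> legal
(2,3): no bracket -> illegal
(2,4): flips 1 -> legal
(3,1): flips 2 -> legal
(3,5): no bracket -> illegal
(4,1): no bracket -> illegal
(4,5): flips 2 -> legal
(4,6): no bracket -> illegal
(5,2): flips 1 -> legal
(5,6): no bracket -> illegal
(5,7): no bracket -> illegal
(6,2): no bracket -> illegal
(6,3): no bracket -> illegal
(6,7): no bracket -> illegal
(7,3): no bracket -> illegal
(7,4): flips 3 -> legal
(7,5): flips 2 -> legal
(7,6): no bracket -> illegal
(7,7): no bracket -> illegal
W mobility = 7

Answer: B=7 W=7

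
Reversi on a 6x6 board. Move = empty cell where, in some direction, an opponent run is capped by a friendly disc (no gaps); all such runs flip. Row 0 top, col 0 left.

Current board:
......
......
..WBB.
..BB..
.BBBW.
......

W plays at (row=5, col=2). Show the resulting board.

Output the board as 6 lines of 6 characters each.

Place W at (5,2); scan 8 dirs for brackets.
Dir NW: opp run (4,1), next='.' -> no flip
Dir N: opp run (4,2) (3,2) capped by W -> flip
Dir NE: opp run (4,3), next='.' -> no flip
Dir W: first cell '.' (not opp) -> no flip
Dir E: first cell '.' (not opp) -> no flip
Dir SW: edge -> no flip
Dir S: edge -> no flip
Dir SE: edge -> no flip
All flips: (3,2) (4,2)

Answer: ......
......
..WBB.
..WB..
.BWBW.
..W...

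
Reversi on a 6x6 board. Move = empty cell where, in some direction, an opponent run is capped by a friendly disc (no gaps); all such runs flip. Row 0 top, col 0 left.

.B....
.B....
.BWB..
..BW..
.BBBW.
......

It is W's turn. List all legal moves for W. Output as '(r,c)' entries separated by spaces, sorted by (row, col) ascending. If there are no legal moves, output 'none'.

(0,0): flips 1 -> legal
(0,2): no bracket -> illegal
(1,0): no bracket -> illegal
(1,2): no bracket -> illegal
(1,3): flips 1 -> legal
(1,4): no bracket -> illegal
(2,0): flips 1 -> legal
(2,4): flips 1 -> legal
(3,0): no bracket -> illegal
(3,1): flips 1 -> legal
(3,4): no bracket -> illegal
(4,0): flips 3 -> legal
(5,0): no bracket -> illegal
(5,1): flips 1 -> legal
(5,2): flips 2 -> legal
(5,3): flips 1 -> legal
(5,4): no bracket -> illegal

Answer: (0,0) (1,3) (2,0) (2,4) (3,1) (4,0) (5,1) (5,2) (5,3)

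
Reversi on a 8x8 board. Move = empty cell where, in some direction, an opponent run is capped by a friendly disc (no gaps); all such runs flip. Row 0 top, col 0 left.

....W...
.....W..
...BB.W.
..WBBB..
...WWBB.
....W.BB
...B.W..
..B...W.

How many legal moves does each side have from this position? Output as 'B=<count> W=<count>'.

Answer: B=10 W=7

Derivation:
-- B to move --
(0,3): no bracket -> illegal
(0,5): no bracket -> illegal
(0,6): flips 1 -> legal
(1,3): no bracket -> illegal
(1,4): no bracket -> illegal
(1,6): no bracket -> illegal
(1,7): flips 1 -> legal
(2,1): no bracket -> illegal
(2,2): no bracket -> illegal
(2,5): no bracket -> illegal
(2,7): no bracket -> illegal
(3,1): flips 1 -> legal
(3,6): no bracket -> illegal
(3,7): no bracket -> illegal
(4,1): flips 1 -> legal
(4,2): flips 2 -> legal
(5,2): flips 1 -> legal
(5,3): flips 2 -> legal
(5,5): flips 1 -> legal
(6,4): flips 2 -> legal
(6,6): no bracket -> illegal
(6,7): no bracket -> illegal
(7,4): flips 1 -> legal
(7,5): no bracket -> illegal
(7,7): no bracket -> illegal
B mobility = 10
-- W to move --
(1,2): no bracket -> illegal
(1,3): flips 2 -> legal
(1,4): flips 3 -> legal
(2,2): flips 1 -> legal
(2,5): flips 1 -> legal
(3,6): flips 4 -> legal
(3,7): no bracket -> illegal
(4,2): flips 2 -> legal
(4,7): flips 3 -> legal
(5,2): no bracket -> illegal
(5,3): no bracket -> illegal
(5,5): no bracket -> illegal
(6,1): no bracket -> illegal
(6,2): no bracket -> illegal
(6,4): no bracket -> illegal
(6,6): no bracket -> illegal
(6,7): no bracket -> illegal
(7,1): no bracket -> illegal
(7,3): no bracket -> illegal
(7,4): no bracket -> illegal
W mobility = 7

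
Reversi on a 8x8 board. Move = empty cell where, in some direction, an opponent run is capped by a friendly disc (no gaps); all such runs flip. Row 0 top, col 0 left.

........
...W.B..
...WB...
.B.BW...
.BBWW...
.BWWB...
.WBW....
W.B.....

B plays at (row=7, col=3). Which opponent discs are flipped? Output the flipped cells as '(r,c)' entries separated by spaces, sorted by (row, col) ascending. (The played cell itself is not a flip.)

Answer: (4,3) (5,3) (6,3)

Derivation:
Dir NW: first cell 'B' (not opp) -> no flip
Dir N: opp run (6,3) (5,3) (4,3) capped by B -> flip
Dir NE: first cell '.' (not opp) -> no flip
Dir W: first cell 'B' (not opp) -> no flip
Dir E: first cell '.' (not opp) -> no flip
Dir SW: edge -> no flip
Dir S: edge -> no flip
Dir SE: edge -> no flip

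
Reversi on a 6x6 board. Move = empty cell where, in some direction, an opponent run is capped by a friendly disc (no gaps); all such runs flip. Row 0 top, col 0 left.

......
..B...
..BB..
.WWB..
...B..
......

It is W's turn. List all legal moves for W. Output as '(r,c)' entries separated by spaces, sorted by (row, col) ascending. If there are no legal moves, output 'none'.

Answer: (0,2) (1,3) (1,4) (3,4) (5,4)

Derivation:
(0,1): no bracket -> illegal
(0,2): flips 2 -> legal
(0,3): no bracket -> illegal
(1,1): no bracket -> illegal
(1,3): flips 1 -> legal
(1,4): flips 1 -> legal
(2,1): no bracket -> illegal
(2,4): no bracket -> illegal
(3,4): flips 1 -> legal
(4,2): no bracket -> illegal
(4,4): no bracket -> illegal
(5,2): no bracket -> illegal
(5,3): no bracket -> illegal
(5,4): flips 1 -> legal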